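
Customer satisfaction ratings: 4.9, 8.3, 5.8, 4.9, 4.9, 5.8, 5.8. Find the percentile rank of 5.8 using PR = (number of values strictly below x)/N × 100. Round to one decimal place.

N = 7.
Strictly below 5.8: 3. Equal to 5.8: 3.
PR = 3/7 × 100 = 42.9

42.9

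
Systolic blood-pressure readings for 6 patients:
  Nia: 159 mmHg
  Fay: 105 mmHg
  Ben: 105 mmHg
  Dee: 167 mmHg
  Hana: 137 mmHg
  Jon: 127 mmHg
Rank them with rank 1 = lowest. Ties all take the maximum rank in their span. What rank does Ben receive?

Sorted (ascending): 105, 105, 127, 137, 159, 167
The 2 values of 105 occupy positions 1–2 → each gets rank 2.
Ben has value 105 mmHg → rank 2.

2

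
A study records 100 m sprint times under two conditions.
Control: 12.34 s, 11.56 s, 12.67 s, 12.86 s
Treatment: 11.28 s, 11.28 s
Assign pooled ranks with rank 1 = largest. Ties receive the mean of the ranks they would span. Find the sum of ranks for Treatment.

11

Sorted (descending): 12.86, 12.67, 12.34, 11.56, 11.28, 11.28
The 2 values of 11.28 occupy positions 5–6 → average rank (5+6)/2 = 5.5.
Treatment values → pooled ranks: 11.28→5.5, 11.28→5.5
Rank sum = 5.5 + 5.5 = 11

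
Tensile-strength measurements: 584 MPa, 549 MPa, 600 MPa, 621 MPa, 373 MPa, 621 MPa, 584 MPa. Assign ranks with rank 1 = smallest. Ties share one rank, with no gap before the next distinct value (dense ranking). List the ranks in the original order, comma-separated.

3, 2, 4, 5, 1, 5, 3

Sorted (ascending): 373, 549, 584, 584, 600, 621, 621
The 2 values of 584 share dense rank 3.
The 2 values of 621 share dense rank 5.
Remaining distinct values take the next consecutive integers.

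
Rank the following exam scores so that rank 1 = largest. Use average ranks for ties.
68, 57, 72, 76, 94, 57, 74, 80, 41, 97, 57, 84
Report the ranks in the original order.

Sorted (descending): 97, 94, 84, 80, 76, 74, 72, 68, 57, 57, 57, 41
The 3 values of 57 occupy positions 9–11 → average rank 10.

8, 10, 7, 5, 2, 10, 6, 4, 12, 1, 10, 3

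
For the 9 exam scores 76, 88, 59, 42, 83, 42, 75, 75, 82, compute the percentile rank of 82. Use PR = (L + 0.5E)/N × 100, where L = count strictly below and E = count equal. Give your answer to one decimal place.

72.2

N = 9.
Strictly below 82: 6. Equal to 82: 1.
PR = (6 + 0.5·1)/9 × 100 = 72.2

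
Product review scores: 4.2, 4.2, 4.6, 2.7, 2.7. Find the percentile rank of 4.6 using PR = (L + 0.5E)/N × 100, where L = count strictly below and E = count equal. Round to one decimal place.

90.0

N = 5.
Strictly below 4.6: 4. Equal to 4.6: 1.
PR = (4 + 0.5·1)/5 × 100 = 90.0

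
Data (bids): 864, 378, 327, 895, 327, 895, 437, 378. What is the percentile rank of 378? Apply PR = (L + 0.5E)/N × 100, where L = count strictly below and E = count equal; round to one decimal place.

N = 8.
Strictly below 378: 2. Equal to 378: 2.
PR = (2 + 0.5·2)/8 × 100 = 37.5

37.5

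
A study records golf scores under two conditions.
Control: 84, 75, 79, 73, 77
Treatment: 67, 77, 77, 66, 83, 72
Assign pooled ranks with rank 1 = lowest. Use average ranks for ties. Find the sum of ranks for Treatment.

Sorted (ascending): 66, 67, 72, 73, 75, 77, 77, 77, 79, 83, 84
The 3 values of 77 occupy positions 6–8 → average rank 7.
Treatment values → pooled ranks: 67→2, 77→7, 77→7, 66→1, 83→10, 72→3
Rank sum = 2 + 7 + 7 + 1 + 10 + 3 = 30

30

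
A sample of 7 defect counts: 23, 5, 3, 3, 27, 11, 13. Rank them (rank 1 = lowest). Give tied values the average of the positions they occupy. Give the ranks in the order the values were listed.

Sorted (ascending): 3, 3, 5, 11, 13, 23, 27
The 2 values of 3 occupy positions 1–2 → average rank (1+2)/2 = 1.5.

6, 3, 1.5, 1.5, 7, 4, 5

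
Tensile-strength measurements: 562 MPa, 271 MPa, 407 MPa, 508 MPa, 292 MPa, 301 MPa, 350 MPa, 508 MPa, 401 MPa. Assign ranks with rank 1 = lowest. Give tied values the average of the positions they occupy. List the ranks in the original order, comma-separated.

Sorted (ascending): 271, 292, 301, 350, 401, 407, 508, 508, 562
The 2 values of 508 occupy positions 7–8 → average rank (7+8)/2 = 7.5.

9, 1, 6, 7.5, 2, 3, 4, 7.5, 5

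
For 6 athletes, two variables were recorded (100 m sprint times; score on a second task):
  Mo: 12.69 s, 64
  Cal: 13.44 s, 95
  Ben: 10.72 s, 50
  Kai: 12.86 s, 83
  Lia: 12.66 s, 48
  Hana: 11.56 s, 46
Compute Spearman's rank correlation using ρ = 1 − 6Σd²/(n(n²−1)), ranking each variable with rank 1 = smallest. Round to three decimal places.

0.829

Ranks of variable 1: 4, 6, 1, 5, 3, 2
Ranks of variable 2: 4, 6, 3, 5, 2, 1
d = r₁ − r₂: 0, 0, -2, 0, 1, 1
d²: 0, 0, 4, 0, 1, 1; Σd² = 6
ρ = 1 − 6·6/(6·35) = 1 − 36/210 = 0.829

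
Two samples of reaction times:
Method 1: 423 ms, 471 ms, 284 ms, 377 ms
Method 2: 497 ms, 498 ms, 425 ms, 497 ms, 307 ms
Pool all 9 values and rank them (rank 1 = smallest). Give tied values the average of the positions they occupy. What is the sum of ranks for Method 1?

14

Sorted (ascending): 284, 307, 377, 423, 425, 471, 497, 497, 498
The 2 values of 497 occupy positions 7–8 → average rank (7+8)/2 = 7.5.
Method 1 values → pooled ranks: 423→4, 471→6, 284→1, 377→3
Rank sum = 4 + 6 + 1 + 3 = 14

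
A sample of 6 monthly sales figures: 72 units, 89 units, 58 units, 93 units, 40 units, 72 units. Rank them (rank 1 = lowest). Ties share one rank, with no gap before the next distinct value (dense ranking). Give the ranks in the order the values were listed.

Sorted (ascending): 40, 58, 72, 72, 89, 93
The 2 values of 72 share dense rank 3.
Remaining distinct values take the next consecutive integers.

3, 4, 2, 5, 1, 3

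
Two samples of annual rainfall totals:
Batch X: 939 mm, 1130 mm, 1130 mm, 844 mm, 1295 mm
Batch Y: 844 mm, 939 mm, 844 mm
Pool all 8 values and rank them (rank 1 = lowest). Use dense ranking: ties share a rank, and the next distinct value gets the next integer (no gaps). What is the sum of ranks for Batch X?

Sorted (ascending): 844, 844, 844, 939, 939, 1130, 1130, 1295
The 3 values of 844 share dense rank 1.
The 2 values of 939 share dense rank 2.
The 2 values of 1130 share dense rank 3.
Remaining distinct values take the next consecutive integers.
Batch X values → pooled ranks: 939→2, 1130→3, 1130→3, 844→1, 1295→4
Rank sum = 2 + 3 + 3 + 1 + 4 = 13

13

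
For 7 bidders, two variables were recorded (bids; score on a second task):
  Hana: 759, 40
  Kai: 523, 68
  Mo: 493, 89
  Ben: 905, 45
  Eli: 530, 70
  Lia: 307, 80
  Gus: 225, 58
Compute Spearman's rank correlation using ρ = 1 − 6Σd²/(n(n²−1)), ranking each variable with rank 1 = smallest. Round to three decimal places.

-0.536

Ranks of variable 1: 6, 4, 3, 7, 5, 2, 1
Ranks of variable 2: 1, 4, 7, 2, 5, 6, 3
d = r₁ − r₂: 5, 0, -4, 5, 0, -4, -2
d²: 25, 0, 16, 25, 0, 16, 4; Σd² = 86
ρ = 1 − 6·86/(7·48) = 1 − 516/336 = -0.536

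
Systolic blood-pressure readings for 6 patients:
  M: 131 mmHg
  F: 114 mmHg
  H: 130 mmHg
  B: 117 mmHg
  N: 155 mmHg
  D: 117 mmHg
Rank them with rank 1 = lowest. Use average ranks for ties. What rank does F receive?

Sorted (ascending): 114, 117, 117, 130, 131, 155
The 2 values of 117 occupy positions 2–3 → average rank (2+3)/2 = 2.5.
F has value 114 mmHg → rank 1.

1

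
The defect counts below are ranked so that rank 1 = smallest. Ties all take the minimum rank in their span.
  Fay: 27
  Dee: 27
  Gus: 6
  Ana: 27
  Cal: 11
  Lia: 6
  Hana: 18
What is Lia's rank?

1

Sorted (ascending): 6, 6, 11, 18, 27, 27, 27
The 2 values of 6 occupy positions 1–2 → each gets rank 1.
The 3 values of 27 occupy positions 5–7 → each gets rank 5.
Lia has value 6 → rank 1.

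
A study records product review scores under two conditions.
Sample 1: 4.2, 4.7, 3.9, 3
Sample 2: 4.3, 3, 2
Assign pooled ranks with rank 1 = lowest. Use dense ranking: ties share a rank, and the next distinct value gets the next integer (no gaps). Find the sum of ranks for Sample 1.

Sorted (ascending): 2, 3, 3, 3.9, 4.2, 4.3, 4.7
The 2 values of 3 share dense rank 2.
Remaining distinct values take the next consecutive integers.
Sample 1 values → pooled ranks: 4.2→4, 4.7→6, 3.9→3, 3→2
Rank sum = 4 + 6 + 3 + 2 = 15

15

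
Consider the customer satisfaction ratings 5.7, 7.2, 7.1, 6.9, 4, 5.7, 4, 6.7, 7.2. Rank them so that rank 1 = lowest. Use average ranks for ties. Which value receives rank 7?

7.1

Sorted (ascending): 4, 4, 5.7, 5.7, 6.7, 6.9, 7.1, 7.2, 7.2
The 2 values of 4 occupy positions 1–2 → average rank (1+2)/2 = 1.5.
The 2 values of 5.7 occupy positions 3–4 → average rank (3+4)/2 = 3.5.
The 2 values of 7.2 occupy positions 8–9 → average rank (8+9)/2 = 8.5.
Rank 7 → value 7.1.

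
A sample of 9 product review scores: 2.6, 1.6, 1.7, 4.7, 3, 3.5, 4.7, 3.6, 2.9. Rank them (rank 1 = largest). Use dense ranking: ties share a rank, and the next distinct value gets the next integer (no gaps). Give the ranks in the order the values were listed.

6, 8, 7, 1, 4, 3, 1, 2, 5

Sorted (descending): 4.7, 4.7, 3.6, 3.5, 3, 2.9, 2.6, 1.7, 1.6
The 2 values of 4.7 share dense rank 1.
Remaining distinct values take the next consecutive integers.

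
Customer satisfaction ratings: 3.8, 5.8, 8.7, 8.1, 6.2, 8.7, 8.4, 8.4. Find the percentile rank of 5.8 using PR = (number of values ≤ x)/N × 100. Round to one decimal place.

N = 8.
Strictly below 5.8: 1. Equal to 5.8: 1.
PR = 2/8 × 100 = 25.0

25.0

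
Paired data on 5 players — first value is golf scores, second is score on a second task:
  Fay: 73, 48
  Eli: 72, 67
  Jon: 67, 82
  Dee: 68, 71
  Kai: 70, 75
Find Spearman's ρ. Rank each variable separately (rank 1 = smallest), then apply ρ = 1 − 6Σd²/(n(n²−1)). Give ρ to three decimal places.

Ranks of variable 1: 5, 4, 1, 2, 3
Ranks of variable 2: 1, 2, 5, 3, 4
d = r₁ − r₂: 4, 2, -4, -1, -1
d²: 16, 4, 16, 1, 1; Σd² = 38
ρ = 1 − 6·38/(5·24) = 1 − 228/120 = -0.900

-0.900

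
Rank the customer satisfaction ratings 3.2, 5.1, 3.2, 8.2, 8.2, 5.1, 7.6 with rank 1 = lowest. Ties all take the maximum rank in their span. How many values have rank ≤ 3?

2

Sorted (ascending): 3.2, 3.2, 5.1, 5.1, 7.6, 8.2, 8.2
The 2 values of 3.2 occupy positions 1–2 → each gets rank 2.
The 2 values of 5.1 occupy positions 3–4 → each gets rank 4.
The 2 values of 8.2 occupy positions 6–7 → each gets rank 7.
Ranks ≤ 3: {2, 2} → 2 values.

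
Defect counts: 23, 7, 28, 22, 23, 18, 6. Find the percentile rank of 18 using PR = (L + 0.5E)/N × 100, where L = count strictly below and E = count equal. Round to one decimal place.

N = 7.
Strictly below 18: 2. Equal to 18: 1.
PR = (2 + 0.5·1)/7 × 100 = 35.7

35.7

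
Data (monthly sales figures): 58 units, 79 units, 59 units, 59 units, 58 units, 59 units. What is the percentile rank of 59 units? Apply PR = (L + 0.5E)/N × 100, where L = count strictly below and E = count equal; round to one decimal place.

58.3

N = 6.
Strictly below 59: 2. Equal to 59: 3.
PR = (2 + 0.5·3)/6 × 100 = 58.3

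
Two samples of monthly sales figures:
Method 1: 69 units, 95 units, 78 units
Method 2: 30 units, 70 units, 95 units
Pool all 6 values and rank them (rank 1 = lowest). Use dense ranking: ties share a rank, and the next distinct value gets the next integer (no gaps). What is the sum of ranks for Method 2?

9

Sorted (ascending): 30, 69, 70, 78, 95, 95
The 2 values of 95 share dense rank 5.
Remaining distinct values take the next consecutive integers.
Method 2 values → pooled ranks: 30→1, 70→3, 95→5
Rank sum = 1 + 3 + 5 = 9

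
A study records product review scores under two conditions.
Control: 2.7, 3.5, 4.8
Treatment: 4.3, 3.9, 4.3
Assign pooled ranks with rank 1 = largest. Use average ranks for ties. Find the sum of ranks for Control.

12

Sorted (descending): 4.8, 4.3, 4.3, 3.9, 3.5, 2.7
The 2 values of 4.3 occupy positions 2–3 → average rank (2+3)/2 = 2.5.
Control values → pooled ranks: 2.7→6, 3.5→5, 4.8→1
Rank sum = 6 + 5 + 1 = 12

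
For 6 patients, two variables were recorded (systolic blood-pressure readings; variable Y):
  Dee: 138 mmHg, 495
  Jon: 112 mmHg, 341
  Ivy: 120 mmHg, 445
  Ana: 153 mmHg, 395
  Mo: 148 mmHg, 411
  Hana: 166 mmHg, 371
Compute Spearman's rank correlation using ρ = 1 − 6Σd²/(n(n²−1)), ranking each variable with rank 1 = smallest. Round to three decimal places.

Ranks of variable 1: 3, 1, 2, 5, 4, 6
Ranks of variable 2: 6, 1, 5, 3, 4, 2
d = r₁ − r₂: -3, 0, -3, 2, 0, 4
d²: 9, 0, 9, 4, 0, 16; Σd² = 38
ρ = 1 − 6·38/(6·35) = 1 − 228/210 = -0.086

-0.086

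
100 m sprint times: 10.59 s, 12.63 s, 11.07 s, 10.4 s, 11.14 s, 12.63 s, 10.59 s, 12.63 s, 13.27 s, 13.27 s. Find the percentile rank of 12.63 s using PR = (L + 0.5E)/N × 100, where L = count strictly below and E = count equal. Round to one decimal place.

65.0

N = 10.
Strictly below 12.63: 5. Equal to 12.63: 3.
PR = (5 + 0.5·3)/10 × 100 = 65.0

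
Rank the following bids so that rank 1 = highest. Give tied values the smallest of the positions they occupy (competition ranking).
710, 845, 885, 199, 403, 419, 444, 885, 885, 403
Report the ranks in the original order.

Sorted (descending): 885, 885, 885, 845, 710, 444, 419, 403, 403, 199
The 3 values of 885 occupy positions 1–3 → each gets rank 1.
The 2 values of 403 occupy positions 8–9 → each gets rank 8.

5, 4, 1, 10, 8, 7, 6, 1, 1, 8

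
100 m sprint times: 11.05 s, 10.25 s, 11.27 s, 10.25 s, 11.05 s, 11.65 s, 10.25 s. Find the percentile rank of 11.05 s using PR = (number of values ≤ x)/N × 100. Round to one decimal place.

N = 7.
Strictly below 11.05: 3. Equal to 11.05: 2.
PR = 5/7 × 100 = 71.4

71.4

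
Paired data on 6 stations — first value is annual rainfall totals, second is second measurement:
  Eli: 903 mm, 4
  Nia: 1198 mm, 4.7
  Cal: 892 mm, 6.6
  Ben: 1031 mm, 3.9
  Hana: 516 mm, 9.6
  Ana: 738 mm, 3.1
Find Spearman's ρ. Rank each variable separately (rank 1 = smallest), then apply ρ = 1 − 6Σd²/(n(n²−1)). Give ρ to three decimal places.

-0.257

Ranks of variable 1: 4, 6, 3, 5, 1, 2
Ranks of variable 2: 3, 4, 5, 2, 6, 1
d = r₁ − r₂: 1, 2, -2, 3, -5, 1
d²: 1, 4, 4, 9, 25, 1; Σd² = 44
ρ = 1 − 6·44/(6·35) = 1 − 264/210 = -0.257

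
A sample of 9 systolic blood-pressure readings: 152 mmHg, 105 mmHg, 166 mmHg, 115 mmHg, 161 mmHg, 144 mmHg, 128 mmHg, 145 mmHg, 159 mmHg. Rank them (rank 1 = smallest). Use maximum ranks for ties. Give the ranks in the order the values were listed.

Sorted (ascending): 105, 115, 128, 144, 145, 152, 159, 161, 166
No ties — each value takes its position as its rank.

6, 1, 9, 2, 8, 4, 3, 5, 7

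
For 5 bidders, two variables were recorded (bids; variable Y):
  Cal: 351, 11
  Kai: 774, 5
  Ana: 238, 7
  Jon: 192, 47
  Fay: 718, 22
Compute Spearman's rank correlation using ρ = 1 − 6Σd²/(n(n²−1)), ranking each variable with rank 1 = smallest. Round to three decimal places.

Ranks of variable 1: 3, 5, 2, 1, 4
Ranks of variable 2: 3, 1, 2, 5, 4
d = r₁ − r₂: 0, 4, 0, -4, 0
d²: 0, 16, 0, 16, 0; Σd² = 32
ρ = 1 − 6·32/(5·24) = 1 − 192/120 = -0.600

-0.600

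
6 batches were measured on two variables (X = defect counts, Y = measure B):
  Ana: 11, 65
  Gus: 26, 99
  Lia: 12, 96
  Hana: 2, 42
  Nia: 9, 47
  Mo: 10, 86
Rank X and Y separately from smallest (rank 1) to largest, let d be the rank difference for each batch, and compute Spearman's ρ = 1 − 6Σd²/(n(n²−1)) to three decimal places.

0.943

Ranks of variable 1: 4, 6, 5, 1, 2, 3
Ranks of variable 2: 3, 6, 5, 1, 2, 4
d = r₁ − r₂: 1, 0, 0, 0, 0, -1
d²: 1, 0, 0, 0, 0, 1; Σd² = 2
ρ = 1 − 6·2/(6·35) = 1 − 12/210 = 0.943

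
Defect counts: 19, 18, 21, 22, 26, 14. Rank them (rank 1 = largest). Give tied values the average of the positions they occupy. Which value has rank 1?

Sorted (descending): 26, 22, 21, 19, 18, 14
No ties — each value takes its position as its rank.
Rank 1 → value 26.

26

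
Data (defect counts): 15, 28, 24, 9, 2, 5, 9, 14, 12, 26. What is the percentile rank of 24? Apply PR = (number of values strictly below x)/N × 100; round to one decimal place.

70.0

N = 10.
Strictly below 24: 7. Equal to 24: 1.
PR = 7/10 × 100 = 70.0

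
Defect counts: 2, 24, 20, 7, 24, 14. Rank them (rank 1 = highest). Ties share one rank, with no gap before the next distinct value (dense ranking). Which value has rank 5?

2

Sorted (descending): 24, 24, 20, 14, 7, 2
The 2 values of 24 share dense rank 1.
Remaining distinct values take the next consecutive integers.
Rank 5 → value 2.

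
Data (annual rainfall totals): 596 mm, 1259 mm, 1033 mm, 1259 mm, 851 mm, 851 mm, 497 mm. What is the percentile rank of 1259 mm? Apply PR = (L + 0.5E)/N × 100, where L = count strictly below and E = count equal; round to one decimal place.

N = 7.
Strictly below 1259: 5. Equal to 1259: 2.
PR = (5 + 0.5·2)/7 × 100 = 85.7

85.7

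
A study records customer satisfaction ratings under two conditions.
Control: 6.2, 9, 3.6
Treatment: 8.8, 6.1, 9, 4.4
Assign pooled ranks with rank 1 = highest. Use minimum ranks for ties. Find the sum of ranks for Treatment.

Sorted (descending): 9, 9, 8.8, 6.2, 6.1, 4.4, 3.6
The 2 values of 9 occupy positions 1–2 → each gets rank 1.
Treatment values → pooled ranks: 8.8→3, 6.1→5, 9→1, 4.4→6
Rank sum = 3 + 5 + 1 + 6 = 15

15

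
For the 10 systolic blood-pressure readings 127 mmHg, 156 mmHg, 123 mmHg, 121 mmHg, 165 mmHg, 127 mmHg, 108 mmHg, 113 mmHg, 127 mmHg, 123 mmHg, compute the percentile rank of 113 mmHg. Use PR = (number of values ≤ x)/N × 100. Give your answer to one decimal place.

N = 10.
Strictly below 113: 1. Equal to 113: 1.
PR = 2/10 × 100 = 20.0

20.0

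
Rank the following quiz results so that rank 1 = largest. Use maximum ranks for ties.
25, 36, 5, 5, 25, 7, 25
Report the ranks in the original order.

4, 1, 7, 7, 4, 5, 4

Sorted (descending): 36, 25, 25, 25, 7, 5, 5
The 3 values of 25 occupy positions 2–4 → each gets rank 4.
The 2 values of 5 occupy positions 6–7 → each gets rank 7.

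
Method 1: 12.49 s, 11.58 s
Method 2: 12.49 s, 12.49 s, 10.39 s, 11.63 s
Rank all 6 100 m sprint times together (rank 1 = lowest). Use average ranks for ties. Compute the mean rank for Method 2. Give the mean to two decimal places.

Sorted (ascending): 10.39, 11.58, 11.63, 12.49, 12.49, 12.49
The 3 values of 12.49 occupy positions 4–6 → average rank 5.
Method 2 values → pooled ranks: 12.49→5, 12.49→5, 10.39→1, 11.63→3
Mean rank = (5 + 5 + 1 + 3) / 4 = 3.50

3.50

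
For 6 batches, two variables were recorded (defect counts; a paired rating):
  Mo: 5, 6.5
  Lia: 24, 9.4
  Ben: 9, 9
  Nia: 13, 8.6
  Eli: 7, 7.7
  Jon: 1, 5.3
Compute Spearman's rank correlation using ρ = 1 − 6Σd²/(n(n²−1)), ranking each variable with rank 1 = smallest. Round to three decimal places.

0.943

Ranks of variable 1: 2, 6, 4, 5, 3, 1
Ranks of variable 2: 2, 6, 5, 4, 3, 1
d = r₁ − r₂: 0, 0, -1, 1, 0, 0
d²: 0, 0, 1, 1, 0, 0; Σd² = 2
ρ = 1 − 6·2/(6·35) = 1 − 12/210 = 0.943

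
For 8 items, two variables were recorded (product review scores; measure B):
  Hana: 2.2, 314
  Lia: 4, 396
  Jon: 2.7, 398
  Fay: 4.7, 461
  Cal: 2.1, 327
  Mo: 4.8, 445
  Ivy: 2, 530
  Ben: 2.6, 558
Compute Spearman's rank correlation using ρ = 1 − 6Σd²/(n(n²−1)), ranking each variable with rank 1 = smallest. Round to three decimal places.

0.095

Ranks of variable 1: 3, 6, 5, 7, 2, 8, 1, 4
Ranks of variable 2: 1, 3, 4, 6, 2, 5, 7, 8
d = r₁ − r₂: 2, 3, 1, 1, 0, 3, -6, -4
d²: 4, 9, 1, 1, 0, 9, 36, 16; Σd² = 76
ρ = 1 − 6·76/(8·63) = 1 − 456/504 = 0.095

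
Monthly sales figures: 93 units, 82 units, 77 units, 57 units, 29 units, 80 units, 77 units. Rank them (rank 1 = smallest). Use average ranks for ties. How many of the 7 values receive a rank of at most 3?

2

Sorted (ascending): 29, 57, 77, 77, 80, 82, 93
The 2 values of 77 occupy positions 3–4 → average rank (3+4)/2 = 3.5.
Ranks ≤ 3: {1, 2} → 2 values.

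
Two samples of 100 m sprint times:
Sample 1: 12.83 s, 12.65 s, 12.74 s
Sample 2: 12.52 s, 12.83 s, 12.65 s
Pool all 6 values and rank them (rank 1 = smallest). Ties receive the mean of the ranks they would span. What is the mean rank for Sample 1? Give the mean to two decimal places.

4.00

Sorted (ascending): 12.52, 12.65, 12.65, 12.74, 12.83, 12.83
The 2 values of 12.65 occupy positions 2–3 → average rank (2+3)/2 = 2.5.
The 2 values of 12.83 occupy positions 5–6 → average rank (5+6)/2 = 5.5.
Sample 1 values → pooled ranks: 12.83→5.5, 12.65→2.5, 12.74→4
Mean rank = (5.5 + 2.5 + 4) / 3 = 4.00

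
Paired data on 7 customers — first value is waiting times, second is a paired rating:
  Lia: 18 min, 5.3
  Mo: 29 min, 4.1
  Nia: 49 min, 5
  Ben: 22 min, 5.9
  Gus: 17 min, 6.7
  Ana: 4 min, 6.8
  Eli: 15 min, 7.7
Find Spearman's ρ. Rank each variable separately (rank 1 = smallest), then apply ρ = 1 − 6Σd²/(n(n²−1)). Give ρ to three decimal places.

-0.893

Ranks of variable 1: 4, 6, 7, 5, 3, 1, 2
Ranks of variable 2: 3, 1, 2, 4, 5, 6, 7
d = r₁ − r₂: 1, 5, 5, 1, -2, -5, -5
d²: 1, 25, 25, 1, 4, 25, 25; Σd² = 106
ρ = 1 − 6·106/(7·48) = 1 − 636/336 = -0.893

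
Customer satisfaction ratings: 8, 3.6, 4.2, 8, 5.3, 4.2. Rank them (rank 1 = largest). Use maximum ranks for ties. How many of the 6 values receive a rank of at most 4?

3

Sorted (descending): 8, 8, 5.3, 4.2, 4.2, 3.6
The 2 values of 8 occupy positions 1–2 → each gets rank 2.
The 2 values of 4.2 occupy positions 4–5 → each gets rank 5.
Ranks ≤ 4: {2, 2, 3} → 3 values.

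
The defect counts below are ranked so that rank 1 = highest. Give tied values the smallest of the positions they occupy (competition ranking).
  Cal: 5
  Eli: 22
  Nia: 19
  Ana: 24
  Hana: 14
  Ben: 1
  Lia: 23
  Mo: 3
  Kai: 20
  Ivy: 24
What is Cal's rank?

8

Sorted (descending): 24, 24, 23, 22, 20, 19, 14, 5, 3, 1
The 2 values of 24 occupy positions 1–2 → each gets rank 1.
Cal has value 5 → rank 8.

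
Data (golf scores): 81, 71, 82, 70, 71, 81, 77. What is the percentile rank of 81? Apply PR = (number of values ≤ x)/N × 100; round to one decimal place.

85.7

N = 7.
Strictly below 81: 4. Equal to 81: 2.
PR = 6/7 × 100 = 85.7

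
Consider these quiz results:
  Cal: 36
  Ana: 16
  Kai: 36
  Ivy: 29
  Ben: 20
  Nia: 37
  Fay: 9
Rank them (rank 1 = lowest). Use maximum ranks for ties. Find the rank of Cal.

6

Sorted (ascending): 9, 16, 20, 29, 36, 36, 37
The 2 values of 36 occupy positions 5–6 → each gets rank 6.
Cal has value 36 → rank 6.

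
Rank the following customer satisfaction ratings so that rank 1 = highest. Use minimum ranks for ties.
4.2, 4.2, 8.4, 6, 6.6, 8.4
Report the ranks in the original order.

Sorted (descending): 8.4, 8.4, 6.6, 6, 4.2, 4.2
The 2 values of 8.4 occupy positions 1–2 → each gets rank 1.
The 2 values of 4.2 occupy positions 5–6 → each gets rank 5.

5, 5, 1, 4, 3, 1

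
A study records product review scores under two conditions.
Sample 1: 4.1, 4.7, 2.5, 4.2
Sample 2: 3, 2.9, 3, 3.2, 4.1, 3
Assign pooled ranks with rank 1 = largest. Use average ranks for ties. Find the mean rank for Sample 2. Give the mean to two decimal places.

6.42

Sorted (descending): 4.7, 4.2, 4.1, 4.1, 3.2, 3, 3, 3, 2.9, 2.5
The 2 values of 4.1 occupy positions 3–4 → average rank (3+4)/2 = 3.5.
The 3 values of 3 occupy positions 6–8 → average rank 7.
Sample 2 values → pooled ranks: 3→7, 2.9→9, 3→7, 3.2→5, 4.1→3.5, 3→7
Mean rank = (7 + 9 + 7 + 5 + 3.5 + 7) / 6 = 6.42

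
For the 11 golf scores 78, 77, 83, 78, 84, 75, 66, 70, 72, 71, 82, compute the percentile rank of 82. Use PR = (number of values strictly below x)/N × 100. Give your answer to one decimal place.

72.7

N = 11.
Strictly below 82: 8. Equal to 82: 1.
PR = 8/11 × 100 = 72.7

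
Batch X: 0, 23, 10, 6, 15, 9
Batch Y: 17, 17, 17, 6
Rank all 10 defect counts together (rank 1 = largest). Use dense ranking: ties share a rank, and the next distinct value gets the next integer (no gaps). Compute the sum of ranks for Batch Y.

Sorted (descending): 23, 17, 17, 17, 15, 10, 9, 6, 6, 0
The 3 values of 17 share dense rank 2.
The 2 values of 6 share dense rank 6.
Remaining distinct values take the next consecutive integers.
Batch Y values → pooled ranks: 17→2, 17→2, 17→2, 6→6
Rank sum = 2 + 2 + 2 + 6 = 12

12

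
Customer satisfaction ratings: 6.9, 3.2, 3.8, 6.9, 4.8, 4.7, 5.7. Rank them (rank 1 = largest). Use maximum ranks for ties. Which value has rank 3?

5.7

Sorted (descending): 6.9, 6.9, 5.7, 4.8, 4.7, 3.8, 3.2
The 2 values of 6.9 occupy positions 1–2 → each gets rank 2.
Rank 3 → value 5.7.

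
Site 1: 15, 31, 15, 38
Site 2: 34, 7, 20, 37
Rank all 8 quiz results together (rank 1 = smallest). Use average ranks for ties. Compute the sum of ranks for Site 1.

18

Sorted (ascending): 7, 15, 15, 20, 31, 34, 37, 38
The 2 values of 15 occupy positions 2–3 → average rank (2+3)/2 = 2.5.
Site 1 values → pooled ranks: 15→2.5, 31→5, 15→2.5, 38→8
Rank sum = 2.5 + 5 + 2.5 + 8 = 18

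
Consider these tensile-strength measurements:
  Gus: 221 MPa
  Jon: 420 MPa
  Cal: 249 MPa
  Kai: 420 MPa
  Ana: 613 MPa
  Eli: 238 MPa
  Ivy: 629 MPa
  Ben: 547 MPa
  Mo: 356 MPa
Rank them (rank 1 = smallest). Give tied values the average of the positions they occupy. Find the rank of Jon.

5.5

Sorted (ascending): 221, 238, 249, 356, 420, 420, 547, 613, 629
The 2 values of 420 occupy positions 5–6 → average rank (5+6)/2 = 5.5.
Jon has value 420 MPa → rank 5.5.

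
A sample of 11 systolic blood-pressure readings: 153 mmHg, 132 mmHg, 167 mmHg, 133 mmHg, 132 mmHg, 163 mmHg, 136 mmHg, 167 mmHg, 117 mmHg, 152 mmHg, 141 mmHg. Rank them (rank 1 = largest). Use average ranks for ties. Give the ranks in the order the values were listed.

Sorted (descending): 167, 167, 163, 153, 152, 141, 136, 133, 132, 132, 117
The 2 values of 167 occupy positions 1–2 → average rank (1+2)/2 = 1.5.
The 2 values of 132 occupy positions 9–10 → average rank (9+10)/2 = 9.5.

4, 9.5, 1.5, 8, 9.5, 3, 7, 1.5, 11, 5, 6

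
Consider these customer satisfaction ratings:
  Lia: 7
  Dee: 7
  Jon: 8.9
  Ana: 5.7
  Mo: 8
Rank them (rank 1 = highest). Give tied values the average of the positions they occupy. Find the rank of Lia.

Sorted (descending): 8.9, 8, 7, 7, 5.7
The 2 values of 7 occupy positions 3–4 → average rank (3+4)/2 = 3.5.
Lia has value 7 → rank 3.5.

3.5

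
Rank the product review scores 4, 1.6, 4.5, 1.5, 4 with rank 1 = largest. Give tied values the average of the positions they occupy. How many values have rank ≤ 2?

1

Sorted (descending): 4.5, 4, 4, 1.6, 1.5
The 2 values of 4 occupy positions 2–3 → average rank (2+3)/2 = 2.5.
Ranks ≤ 2: {1} → 1 value.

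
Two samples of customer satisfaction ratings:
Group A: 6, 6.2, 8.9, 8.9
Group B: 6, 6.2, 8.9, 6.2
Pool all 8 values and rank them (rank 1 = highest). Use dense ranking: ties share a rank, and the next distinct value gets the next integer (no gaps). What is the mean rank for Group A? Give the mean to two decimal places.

1.75

Sorted (descending): 8.9, 8.9, 8.9, 6.2, 6.2, 6.2, 6, 6
The 3 values of 8.9 share dense rank 1.
The 3 values of 6.2 share dense rank 2.
The 2 values of 6 share dense rank 3.
Group A values → pooled ranks: 6→3, 6.2→2, 8.9→1, 8.9→1
Mean rank = (3 + 2 + 1 + 1) / 4 = 1.75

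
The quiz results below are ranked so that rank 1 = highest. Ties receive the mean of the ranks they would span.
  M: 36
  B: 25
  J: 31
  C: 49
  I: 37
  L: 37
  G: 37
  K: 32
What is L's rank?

Sorted (descending): 49, 37, 37, 37, 36, 32, 31, 25
The 3 values of 37 occupy positions 2–4 → average rank 3.
L has value 37 → rank 3.

3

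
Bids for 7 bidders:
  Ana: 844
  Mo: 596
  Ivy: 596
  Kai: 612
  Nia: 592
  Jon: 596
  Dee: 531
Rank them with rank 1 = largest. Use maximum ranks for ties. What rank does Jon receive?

5

Sorted (descending): 844, 612, 596, 596, 596, 592, 531
The 3 values of 596 occupy positions 3–5 → each gets rank 5.
Jon has value 596 → rank 5.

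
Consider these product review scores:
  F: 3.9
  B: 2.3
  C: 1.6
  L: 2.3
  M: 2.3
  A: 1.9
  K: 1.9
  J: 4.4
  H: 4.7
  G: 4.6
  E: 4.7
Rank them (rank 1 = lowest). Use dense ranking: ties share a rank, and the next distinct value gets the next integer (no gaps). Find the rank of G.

6

Sorted (ascending): 1.6, 1.9, 1.9, 2.3, 2.3, 2.3, 3.9, 4.4, 4.6, 4.7, 4.7
The 2 values of 1.9 share dense rank 2.
The 3 values of 2.3 share dense rank 3.
The 2 values of 4.7 share dense rank 7.
Remaining distinct values take the next consecutive integers.
G has value 4.6 → rank 6.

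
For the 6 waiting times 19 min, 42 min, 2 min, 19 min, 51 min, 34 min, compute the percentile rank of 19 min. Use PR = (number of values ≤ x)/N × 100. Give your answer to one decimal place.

N = 6.
Strictly below 19: 1. Equal to 19: 2.
PR = 3/6 × 100 = 50.0

50.0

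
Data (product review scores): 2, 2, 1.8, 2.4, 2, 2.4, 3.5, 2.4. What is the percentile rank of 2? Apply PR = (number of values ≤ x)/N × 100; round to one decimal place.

N = 8.
Strictly below 2: 1. Equal to 2: 3.
PR = 4/8 × 100 = 50.0

50.0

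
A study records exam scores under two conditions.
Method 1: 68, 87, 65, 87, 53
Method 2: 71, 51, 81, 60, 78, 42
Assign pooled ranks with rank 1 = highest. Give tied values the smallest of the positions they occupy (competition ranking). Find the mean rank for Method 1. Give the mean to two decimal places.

Sorted (descending): 87, 87, 81, 78, 71, 68, 65, 60, 53, 51, 42
The 2 values of 87 occupy positions 1–2 → each gets rank 1.
Method 1 values → pooled ranks: 68→6, 87→1, 65→7, 87→1, 53→9
Mean rank = (6 + 1 + 7 + 1 + 9) / 5 = 4.80

4.80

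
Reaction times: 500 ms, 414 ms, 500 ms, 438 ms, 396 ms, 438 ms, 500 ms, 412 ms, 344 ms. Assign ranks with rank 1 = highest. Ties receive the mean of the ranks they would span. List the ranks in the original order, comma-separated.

Sorted (descending): 500, 500, 500, 438, 438, 414, 412, 396, 344
The 3 values of 500 occupy positions 1–3 → average rank 2.
The 2 values of 438 occupy positions 4–5 → average rank (4+5)/2 = 4.5.

2, 6, 2, 4.5, 8, 4.5, 2, 7, 9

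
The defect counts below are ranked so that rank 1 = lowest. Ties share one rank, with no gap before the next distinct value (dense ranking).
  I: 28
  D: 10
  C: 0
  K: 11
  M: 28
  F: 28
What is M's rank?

Sorted (ascending): 0, 10, 11, 28, 28, 28
The 3 values of 28 share dense rank 4.
Remaining distinct values take the next consecutive integers.
M has value 28 → rank 4.

4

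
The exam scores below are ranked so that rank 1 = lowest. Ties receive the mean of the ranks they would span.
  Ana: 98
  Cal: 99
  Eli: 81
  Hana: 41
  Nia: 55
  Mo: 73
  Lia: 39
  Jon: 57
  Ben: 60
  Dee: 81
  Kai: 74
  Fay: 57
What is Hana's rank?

Sorted (ascending): 39, 41, 55, 57, 57, 60, 73, 74, 81, 81, 98, 99
The 2 values of 57 occupy positions 4–5 → average rank (4+5)/2 = 4.5.
The 2 values of 81 occupy positions 9–10 → average rank (9+10)/2 = 9.5.
Hana has value 41 → rank 2.

2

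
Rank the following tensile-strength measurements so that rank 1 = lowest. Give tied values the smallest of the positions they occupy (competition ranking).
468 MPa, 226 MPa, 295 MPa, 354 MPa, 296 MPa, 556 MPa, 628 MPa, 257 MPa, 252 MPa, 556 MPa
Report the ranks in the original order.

7, 1, 4, 6, 5, 8, 10, 3, 2, 8

Sorted (ascending): 226, 252, 257, 295, 296, 354, 468, 556, 556, 628
The 2 values of 556 occupy positions 8–9 → each gets rank 8.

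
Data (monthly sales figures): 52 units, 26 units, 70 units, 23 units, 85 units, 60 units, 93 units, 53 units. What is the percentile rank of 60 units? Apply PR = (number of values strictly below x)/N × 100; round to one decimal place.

N = 8.
Strictly below 60: 4. Equal to 60: 1.
PR = 4/8 × 100 = 50.0

50.0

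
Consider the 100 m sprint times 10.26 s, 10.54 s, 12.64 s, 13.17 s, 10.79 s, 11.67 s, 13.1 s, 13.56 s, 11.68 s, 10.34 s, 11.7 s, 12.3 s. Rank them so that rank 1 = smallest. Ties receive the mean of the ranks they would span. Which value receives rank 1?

10.26

Sorted (ascending): 10.26, 10.34, 10.54, 10.79, 11.67, 11.68, 11.7, 12.3, 12.64, 13.1, 13.17, 13.56
No ties — each value takes its position as its rank.
Rank 1 → value 10.26.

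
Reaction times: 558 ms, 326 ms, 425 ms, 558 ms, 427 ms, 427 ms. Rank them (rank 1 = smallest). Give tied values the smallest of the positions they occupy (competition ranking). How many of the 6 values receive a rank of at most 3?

Sorted (ascending): 326, 425, 427, 427, 558, 558
The 2 values of 427 occupy positions 3–4 → each gets rank 3.
The 2 values of 558 occupy positions 5–6 → each gets rank 5.
Ranks ≤ 3: {1, 2, 3, 3} → 4 values.

4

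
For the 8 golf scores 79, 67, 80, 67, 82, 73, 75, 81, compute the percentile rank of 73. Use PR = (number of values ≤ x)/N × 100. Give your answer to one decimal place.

N = 8.
Strictly below 73: 2. Equal to 73: 1.
PR = 3/8 × 100 = 37.5

37.5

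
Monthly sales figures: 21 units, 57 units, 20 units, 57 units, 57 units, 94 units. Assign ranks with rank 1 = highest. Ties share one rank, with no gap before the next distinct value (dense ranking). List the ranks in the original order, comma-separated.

3, 2, 4, 2, 2, 1

Sorted (descending): 94, 57, 57, 57, 21, 20
The 3 values of 57 share dense rank 2.
Remaining distinct values take the next consecutive integers.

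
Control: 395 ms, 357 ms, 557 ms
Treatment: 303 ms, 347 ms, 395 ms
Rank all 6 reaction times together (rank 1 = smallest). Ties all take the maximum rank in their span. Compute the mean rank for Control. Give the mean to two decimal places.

4.67

Sorted (ascending): 303, 347, 357, 395, 395, 557
The 2 values of 395 occupy positions 4–5 → each gets rank 5.
Control values → pooled ranks: 395→5, 357→3, 557→6
Mean rank = (5 + 3 + 6) / 3 = 4.67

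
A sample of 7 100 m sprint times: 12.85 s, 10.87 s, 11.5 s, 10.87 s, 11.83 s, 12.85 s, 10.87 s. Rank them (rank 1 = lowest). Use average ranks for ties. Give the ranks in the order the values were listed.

6.5, 2, 4, 2, 5, 6.5, 2

Sorted (ascending): 10.87, 10.87, 10.87, 11.5, 11.83, 12.85, 12.85
The 3 values of 10.87 occupy positions 1–3 → average rank 2.
The 2 values of 12.85 occupy positions 6–7 → average rank (6+7)/2 = 6.5.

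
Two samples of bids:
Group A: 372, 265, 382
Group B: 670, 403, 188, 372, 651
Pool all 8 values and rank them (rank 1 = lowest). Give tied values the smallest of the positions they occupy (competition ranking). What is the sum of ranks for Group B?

Sorted (ascending): 188, 265, 372, 372, 382, 403, 651, 670
The 2 values of 372 occupy positions 3–4 → each gets rank 3.
Group B values → pooled ranks: 670→8, 403→6, 188→1, 372→3, 651→7
Rank sum = 8 + 6 + 1 + 3 + 7 = 25

25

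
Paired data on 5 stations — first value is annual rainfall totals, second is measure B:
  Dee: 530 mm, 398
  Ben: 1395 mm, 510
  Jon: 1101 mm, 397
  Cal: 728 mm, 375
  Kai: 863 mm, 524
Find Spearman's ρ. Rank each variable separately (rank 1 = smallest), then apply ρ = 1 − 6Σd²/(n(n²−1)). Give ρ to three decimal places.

Ranks of variable 1: 1, 5, 4, 2, 3
Ranks of variable 2: 3, 4, 2, 1, 5
d = r₁ − r₂: -2, 1, 2, 1, -2
d²: 4, 1, 4, 1, 4; Σd² = 14
ρ = 1 − 6·14/(5·24) = 1 − 84/120 = 0.300

0.300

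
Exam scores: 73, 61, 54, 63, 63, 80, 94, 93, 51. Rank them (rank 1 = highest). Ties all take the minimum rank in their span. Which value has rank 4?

Sorted (descending): 94, 93, 80, 73, 63, 63, 61, 54, 51
The 2 values of 63 occupy positions 5–6 → each gets rank 5.
Rank 4 → value 73.

73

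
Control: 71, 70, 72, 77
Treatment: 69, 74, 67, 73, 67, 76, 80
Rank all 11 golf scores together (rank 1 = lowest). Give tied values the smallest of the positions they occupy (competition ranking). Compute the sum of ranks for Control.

Sorted (ascending): 67, 67, 69, 70, 71, 72, 73, 74, 76, 77, 80
The 2 values of 67 occupy positions 1–2 → each gets rank 1.
Control values → pooled ranks: 71→5, 70→4, 72→6, 77→10
Rank sum = 5 + 4 + 6 + 10 = 25

25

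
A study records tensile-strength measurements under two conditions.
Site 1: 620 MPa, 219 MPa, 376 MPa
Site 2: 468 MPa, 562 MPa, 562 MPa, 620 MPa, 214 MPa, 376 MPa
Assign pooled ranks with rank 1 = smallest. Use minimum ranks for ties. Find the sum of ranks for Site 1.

13

Sorted (ascending): 214, 219, 376, 376, 468, 562, 562, 620, 620
The 2 values of 376 occupy positions 3–4 → each gets rank 3.
The 2 values of 562 occupy positions 6–7 → each gets rank 6.
The 2 values of 620 occupy positions 8–9 → each gets rank 8.
Site 1 values → pooled ranks: 620→8, 219→2, 376→3
Rank sum = 8 + 2 + 3 = 13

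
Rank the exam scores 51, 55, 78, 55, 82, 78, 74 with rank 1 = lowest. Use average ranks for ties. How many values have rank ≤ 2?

1

Sorted (ascending): 51, 55, 55, 74, 78, 78, 82
The 2 values of 55 occupy positions 2–3 → average rank (2+3)/2 = 2.5.
The 2 values of 78 occupy positions 5–6 → average rank (5+6)/2 = 5.5.
Ranks ≤ 2: {1} → 1 value.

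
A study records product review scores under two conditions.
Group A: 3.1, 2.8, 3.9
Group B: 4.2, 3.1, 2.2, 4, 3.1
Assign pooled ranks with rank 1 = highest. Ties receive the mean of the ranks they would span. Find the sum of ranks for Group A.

Sorted (descending): 4.2, 4, 3.9, 3.1, 3.1, 3.1, 2.8, 2.2
The 3 values of 3.1 occupy positions 4–6 → average rank 5.
Group A values → pooled ranks: 3.1→5, 2.8→7, 3.9→3
Rank sum = 5 + 7 + 3 = 15

15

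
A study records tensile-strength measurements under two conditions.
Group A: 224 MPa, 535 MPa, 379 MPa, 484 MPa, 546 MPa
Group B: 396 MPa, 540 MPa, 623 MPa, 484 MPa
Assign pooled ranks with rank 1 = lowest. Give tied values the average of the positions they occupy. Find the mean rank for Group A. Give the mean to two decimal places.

4.30

Sorted (ascending): 224, 379, 396, 484, 484, 535, 540, 546, 623
The 2 values of 484 occupy positions 4–5 → average rank (4+5)/2 = 4.5.
Group A values → pooled ranks: 224→1, 535→6, 379→2, 484→4.5, 546→8
Mean rank = (1 + 6 + 2 + 4.5 + 8) / 5 = 4.30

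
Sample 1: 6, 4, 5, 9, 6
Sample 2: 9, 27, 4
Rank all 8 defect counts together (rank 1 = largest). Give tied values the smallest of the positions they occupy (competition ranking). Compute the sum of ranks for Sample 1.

23

Sorted (descending): 27, 9, 9, 6, 6, 5, 4, 4
The 2 values of 9 occupy positions 2–3 → each gets rank 2.
The 2 values of 6 occupy positions 4–5 → each gets rank 4.
The 2 values of 4 occupy positions 7–8 → each gets rank 7.
Sample 1 values → pooled ranks: 6→4, 4→7, 5→6, 9→2, 6→4
Rank sum = 4 + 7 + 6 + 2 + 4 = 23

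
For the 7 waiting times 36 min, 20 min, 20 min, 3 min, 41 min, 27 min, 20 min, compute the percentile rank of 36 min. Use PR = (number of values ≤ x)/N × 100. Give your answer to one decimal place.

85.7

N = 7.
Strictly below 36: 5. Equal to 36: 1.
PR = 6/7 × 100 = 85.7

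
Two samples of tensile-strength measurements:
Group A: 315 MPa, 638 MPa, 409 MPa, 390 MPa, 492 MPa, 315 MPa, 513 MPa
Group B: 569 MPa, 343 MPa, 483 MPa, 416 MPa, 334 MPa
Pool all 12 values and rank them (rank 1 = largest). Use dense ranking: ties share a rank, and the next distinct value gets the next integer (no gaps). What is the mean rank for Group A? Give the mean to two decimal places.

6.43

Sorted (descending): 638, 569, 513, 492, 483, 416, 409, 390, 343, 334, 315, 315
The 2 values of 315 share dense rank 11.
Remaining distinct values take the next consecutive integers.
Group A values → pooled ranks: 315→11, 638→1, 409→7, 390→8, 492→4, 315→11, 513→3
Mean rank = (11 + 1 + 7 + 8 + 4 + 11 + 3) / 7 = 6.43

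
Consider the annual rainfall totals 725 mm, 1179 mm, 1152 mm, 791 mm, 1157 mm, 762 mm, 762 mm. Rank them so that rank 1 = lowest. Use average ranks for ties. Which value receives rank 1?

Sorted (ascending): 725, 762, 762, 791, 1152, 1157, 1179
The 2 values of 762 occupy positions 2–3 → average rank (2+3)/2 = 2.5.
Rank 1 → value 725.

725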